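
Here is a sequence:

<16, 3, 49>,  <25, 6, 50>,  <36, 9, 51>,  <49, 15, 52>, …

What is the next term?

First slot: perfect squares: 4², 5², 6², …, so 16, 25, 36, 49 → 64.
For the second slot, each term is the sum of the two before it: 3, 6, 9, 15 → 24.
Third slot — +1 each step: 49, 50, 51, 52 → 53.
Combining the parts gives <64, 24, 53>.

<64, 24, 53>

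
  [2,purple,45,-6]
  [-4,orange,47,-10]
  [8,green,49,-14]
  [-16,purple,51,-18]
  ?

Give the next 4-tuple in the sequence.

First entry: ×(-2) each step; 2, -4, 8, -16 → 32.
Colour goes purple, orange, green, purple → orange (repeats purple → orange → green).
For the third entry, +2 each step: 45, 47, 49, 51 → 53.
Fourth entry — −4 each step: -6, -10, -14, -18 → -22.
So the next 4-tuple is [32,orange,53,-22].

[32,orange,53,-22]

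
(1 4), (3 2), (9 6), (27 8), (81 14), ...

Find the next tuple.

(243 22)

First slot: 1, 3, 9, 27, 81 → 243 (×3 each step).
Second slot: 4, 2, 6, 8, 14 → 22 (each term is the sum of the two before it).
Putting it together: (243 22).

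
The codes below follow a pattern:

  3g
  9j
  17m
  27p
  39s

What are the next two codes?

53v then 69y

First component: 3, 9, 17, 27, 39 → 53 → 69 (differences are 6, 8, 10, … (increasing by 2 each time)).
Letter: letters move forward 3 places in the alphabet, so g, j, m, p, s → v → y.
So the next two codes are 53v and 69y.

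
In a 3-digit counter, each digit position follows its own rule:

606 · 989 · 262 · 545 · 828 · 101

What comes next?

484

First digit: +3 each step, mod 10, so 6, 9, 2, 5, 8, 1 → 4.
Second digit: 0, 8, 6, 4, 2, 0 → 8 (−2 each step, mod 10).
Third digit — +3 each step, mod 10: 6, 9, 2, 5, 8, 1 → 4.
Combining the parts gives 484.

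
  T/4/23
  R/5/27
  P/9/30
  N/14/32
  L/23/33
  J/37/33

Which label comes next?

H/60/32

Letter: letters move back 2 places in the alphabet; T, R, P, N, L, J → H.
Second component: 4, 5, 9, 14, 23, 37 → 60 (each term is the sum of the two before it).
Third component: 23, 27, 30, 32, 33, 33 → 32 (differences are 4, 3, 2, … (decreasing by 1 each time)).
So the next label is H/60/32.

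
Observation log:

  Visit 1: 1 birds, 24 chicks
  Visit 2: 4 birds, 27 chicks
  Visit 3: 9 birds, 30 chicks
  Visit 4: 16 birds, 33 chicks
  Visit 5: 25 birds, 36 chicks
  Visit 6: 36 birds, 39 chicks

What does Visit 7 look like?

49 birds, 42 chicks

Birds goes 1, 4, 9, 16, 25, 36 → 49 (perfect squares: 1², 2², 3², …).
For the chicks, +3 each step: 24, 27, 30, 33, 36, 39 → 42.
Combining the parts gives 49 birds, 42 chicks.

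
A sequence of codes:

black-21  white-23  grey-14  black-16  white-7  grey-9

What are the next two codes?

black-0, white-2

Shade: repeats black → white → grey; black, white, grey, black, white, grey → black → white.
Second component: alternating steps +2, −9, +2, −9, …, so 21, 23, 14, 16, 7, 9 → 0 → 2.
So the next two codes are black-0 and white-2.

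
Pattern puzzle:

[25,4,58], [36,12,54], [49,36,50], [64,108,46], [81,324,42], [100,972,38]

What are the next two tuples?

[121,2916,34], [144,8748,30]

First value: perfect squares: 5², 6², 7², …; 25, 36, 49, 64, 81, 100 → 121 → 144.
Second value goes 4, 12, 36, 108, 324, 972 → 2916 → 8748 (×3 each step).
Third value — −4 each step: 58, 54, 50, 46, 42, 38 → 34 → 30.
Putting the parts together: [121,2916,34] and then [144,8748,30].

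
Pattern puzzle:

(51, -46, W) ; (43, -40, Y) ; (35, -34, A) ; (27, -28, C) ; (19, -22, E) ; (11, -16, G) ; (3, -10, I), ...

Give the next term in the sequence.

(-5, -4, K)

First slot — −8 each step: 51, 43, 35, 27, 19, 11, 3 → -5.
Second slot goes -46, -40, -34, -28, -22, -16, -10 → -4 (+6 each step).
Letter: letters move forward 2 places in the alphabet, wrapping Z→A, so W, Y, A, C, E, G, I → K.
Putting it together: (-5, -4, K).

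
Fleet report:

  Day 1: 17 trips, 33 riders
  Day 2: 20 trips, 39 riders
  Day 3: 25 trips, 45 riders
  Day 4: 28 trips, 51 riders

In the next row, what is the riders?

Riders: +6 each step, so 33, 39, 45, 51 → 57.

57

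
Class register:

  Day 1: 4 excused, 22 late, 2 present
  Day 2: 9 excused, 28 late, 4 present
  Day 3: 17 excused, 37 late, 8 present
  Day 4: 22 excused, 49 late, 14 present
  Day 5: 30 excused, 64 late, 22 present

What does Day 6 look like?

Excused — alternating steps +5, +8, +5, +8, …: 4, 9, 17, 22, 30 → 35.
Late goes 22, 28, 37, 49, 64 → 82 (differences are 6, 9, 12, … (increasing by 3 each time)).
Present — differences are 2, 4, 6, … (increasing by 2 each time): 2, 4, 8, 14, 22 → 32.
Combining the parts gives 35 excused, 82 late, 32 present.

35 excused, 82 late, 32 present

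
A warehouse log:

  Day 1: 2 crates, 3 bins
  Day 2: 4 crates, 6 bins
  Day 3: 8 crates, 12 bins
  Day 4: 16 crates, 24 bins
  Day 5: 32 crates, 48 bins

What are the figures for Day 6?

For the crates, ×2 each step: 2, 4, 8, 16, 32 → 64.
For the bins, ×2 each step: 3, 6, 12, 24, 48 → 96.
Putting it together: 64 crates, 96 bins.

64 crates, 96 bins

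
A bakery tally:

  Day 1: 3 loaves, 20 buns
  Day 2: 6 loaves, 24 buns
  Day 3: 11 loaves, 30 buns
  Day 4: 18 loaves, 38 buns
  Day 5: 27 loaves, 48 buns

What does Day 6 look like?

Loaves — differences are 3, 5, 7, … (increasing by 2 each time): 3, 6, 11, 18, 27 → 38.
Buns goes 20, 24, 30, 38, 48 → 60 (differences are 4, 6, 8, … (increasing by 2 each time)).
Combining the parts gives 38 loaves, 60 buns.

38 loaves, 60 buns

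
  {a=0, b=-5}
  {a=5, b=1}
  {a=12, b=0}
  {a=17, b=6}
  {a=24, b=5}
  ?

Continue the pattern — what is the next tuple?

{a=29, b=11}

A goes 0, 5, 12, 17, 24 → 29 (alternating steps +5, +7, +5, +7, …).
B: alternating steps +6, −1, +6, −1, …; -5, 1, 0, 6, 5 → 11.
Putting it together: {a=29, b=11}.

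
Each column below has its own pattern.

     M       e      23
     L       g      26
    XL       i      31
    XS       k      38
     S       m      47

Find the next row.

M  o  58

Size goes M, L, XL, XS, S → M (runs through clothing sizes XS→XL).
Letter: letters move forward 2 places in the alphabet; e, g, i, k, m → o.
Third component: 23, 26, 31, 38, 47 → 58 (differences are 3, 5, 7, … (increasing by 2 each time)).
So the next row is M  o  58.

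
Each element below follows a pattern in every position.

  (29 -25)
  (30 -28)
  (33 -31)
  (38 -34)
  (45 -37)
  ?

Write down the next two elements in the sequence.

First slot: differences are 1, 3, 5, … (increasing by 2 each time), so 29, 30, 33, 38, 45 → 54 → 65.
Second slot: −3 each step, so -25, -28, -31, -34, -37 → -40 → -43.
So the next two elements are (54 -40) and (65 -43).

(54 -40), (65 -43)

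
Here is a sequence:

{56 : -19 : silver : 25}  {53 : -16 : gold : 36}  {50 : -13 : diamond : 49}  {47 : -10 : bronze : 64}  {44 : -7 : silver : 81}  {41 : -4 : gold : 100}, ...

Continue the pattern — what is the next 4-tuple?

{38 : -1 : diamond : 121}

First entry: −3 each step; 56, 53, 50, 47, 44, 41 → 38.
Second entry: +3 each step; -19, -16, -13, -10, -7, -4 → -1.
Rank goes silver, gold, diamond, bronze, silver, gold → diamond (repeats silver → gold → diamond → bronze).
Fourth entry: perfect squares: 5², 6², 7², …; 25, 36, 49, 64, 81, 100 → 121.
Combining the parts gives {38 : -1 : diamond : 121}.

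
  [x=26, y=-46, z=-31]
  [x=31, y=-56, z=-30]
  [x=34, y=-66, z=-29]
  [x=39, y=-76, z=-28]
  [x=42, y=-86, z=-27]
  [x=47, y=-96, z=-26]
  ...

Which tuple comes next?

[x=50, y=-106, z=-25]

X — alternating steps +5, +3, +5, +3, …: 26, 31, 34, 39, 42, 47 → 50.
For the y, −10 each step: -46, -56, -66, -76, -86, -96 → -106.
Z goes -31, -30, -29, -28, -27, -26 → -25 (+1 each step).
Putting it together: [x=50, y=-106, z=-25].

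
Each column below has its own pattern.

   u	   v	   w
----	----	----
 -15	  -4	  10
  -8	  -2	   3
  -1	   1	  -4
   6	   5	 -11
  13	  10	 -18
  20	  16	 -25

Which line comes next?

Column u goes -15, -8, -1, 6, 13, 20 → 27 (+7 each step).
Column v: differences are 2, 3, 4, … (increasing by 1 each time), so -4, -2, 1, 5, 10, 16 → 23.
Column w: −7 each step, so 10, 3, -4, -11, -18, -25 → -32.
Putting it together: 27  23  -32.

27  23  -32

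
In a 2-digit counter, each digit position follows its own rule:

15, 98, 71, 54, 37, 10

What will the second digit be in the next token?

For the second digit, +3 each step, mod 10: 5, 8, 1, 4, 7, 0 → 3.

3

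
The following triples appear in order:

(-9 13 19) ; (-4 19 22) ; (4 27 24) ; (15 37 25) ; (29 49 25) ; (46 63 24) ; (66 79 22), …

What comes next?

For the first part, differences are 5, 8, 11, … (increasing by 3 each time): -9, -4, 4, 15, 29, 46, 66 → 89.
For the second part, differences are 6, 8, 10, … (increasing by 2 each time): 13, 19, 27, 37, 49, 63, 79 → 97.
For the third part, differences are 3, 2, 1, … (decreasing by 1 each time): 19, 22, 24, 25, 25, 24, 22 → 19.
Combining the parts gives (89 97 19).

(89 97 19)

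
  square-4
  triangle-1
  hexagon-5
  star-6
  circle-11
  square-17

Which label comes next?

Shape — repeats square → triangle → hexagon → star → circle: square, triangle, hexagon, star, circle, square → triangle.
Second component: 4, 1, 5, 6, 11, 17 → 28 (each term is the sum of the two before it).
Combining the parts gives triangle-28.

triangle-28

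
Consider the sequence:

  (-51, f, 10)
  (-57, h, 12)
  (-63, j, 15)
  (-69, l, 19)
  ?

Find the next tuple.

First component: −6 each step, so -51, -57, -63, -69 → -75.
Letter goes f, h, j, l → n (letters move forward 2 places in the alphabet).
Third component goes 10, 12, 15, 19 → 24 (differences are 2, 3, 4, … (increasing by 1 each time)).
Combining the parts gives (-75, n, 24).

(-75, n, 24)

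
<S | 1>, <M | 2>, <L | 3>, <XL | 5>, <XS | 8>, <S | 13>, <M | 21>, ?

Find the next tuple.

Size goes S, M, L, XL, XS, S, M → L (repeats S → M → L → XL → XS).
Second component — each term is the sum of the two before it: 1, 2, 3, 5, 8, 13, 21 → 34.
Combining the parts gives <L | 34>.

<L | 34>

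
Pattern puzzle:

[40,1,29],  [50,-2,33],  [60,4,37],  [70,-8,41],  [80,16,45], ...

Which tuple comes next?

First slot: +10 each step, so 40, 50, 60, 70, 80 → 90.
Second slot: 1, -2, 4, -8, 16 → -32 (×(-2) each step).
Third slot: +4 each step, so 29, 33, 37, 41, 45 → 49.
Combining the parts gives [90,-32,49].

[90,-32,49]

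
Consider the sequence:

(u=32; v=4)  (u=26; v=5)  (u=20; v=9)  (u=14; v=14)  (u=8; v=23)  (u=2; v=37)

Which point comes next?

(u=-4; v=60)

U — −6 each step: 32, 26, 20, 14, 8, 2 → -4.
V: each term is the sum of the two before it, so 4, 5, 9, 14, 23, 37 → 60.
Putting it together: (u=-4; v=60).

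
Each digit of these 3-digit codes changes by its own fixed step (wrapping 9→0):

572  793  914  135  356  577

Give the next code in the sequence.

First digit — +2 each step, mod 10: 5, 7, 9, 1, 3, 5 → 7.
For the second digit, +2 each step, mod 10: 7, 9, 1, 3, 5, 7 → 9.
Third digit: +1 each step, mod 10, so 2, 3, 4, 5, 6, 7 → 8.
Putting it together: 798.

798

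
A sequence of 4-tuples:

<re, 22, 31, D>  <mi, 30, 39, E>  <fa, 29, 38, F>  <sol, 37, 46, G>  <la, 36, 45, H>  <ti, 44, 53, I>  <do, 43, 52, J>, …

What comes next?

Note: re, mi, fa, sol, la, ti, do → re (runs through the solfège scale do→ti).
Second slot goes 22, 30, 29, 37, 36, 44, 43 → 51 (alternating steps +8, −1, +8, −1, …).
Third slot goes 31, 39, 38, 46, 45, 53, 52 → 60 (always 9 more than the second slot).
For the letter, letters move forward 1 place in the alphabet: D, E, F, G, H, I, J → K.
Combining the parts gives <re, 51, 60, K>.

<re, 51, 60, K>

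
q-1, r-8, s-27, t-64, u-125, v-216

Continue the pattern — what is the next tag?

For the letter, letters move forward 1 place in the alphabet: q, r, s, t, u, v → w.
Second component: perfect cubes: 1³, 2³, 3³, …; 1, 8, 27, 64, 125, 216 → 343.
Putting it together: w-343.

w-343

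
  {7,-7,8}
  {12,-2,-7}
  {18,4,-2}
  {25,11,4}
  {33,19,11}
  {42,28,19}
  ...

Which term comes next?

First slot goes 7, 12, 18, 25, 33, 42 → 52 (differences are 5, 6, 7, … (increasing by 1 each time)).
Second slot: differences are 5, 6, 7, … (increasing by 1 each time), so -7, -2, 4, 11, 19, 28 → 38.
Third slot: always the previous value of the second slot, so 8, -7, -2, 4, 11, 19 → 28.
So the next term is {52,38,28}.

{52,38,28}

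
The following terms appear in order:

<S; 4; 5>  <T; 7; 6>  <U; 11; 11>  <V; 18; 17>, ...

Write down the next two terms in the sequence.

Letter: letters move forward 1 place in the alphabet, so S, T, U, V → W → X.
Second entry: each term is the sum of the two before it, so 4, 7, 11, 18 → 29 → 47.
Third entry: each term is the sum of the two before it; 5, 6, 11, 17 → 28 → 45.
So the next two terms are <W; 29; 28> and <X; 47; 45>.

<W; 29; 28>, <X; 47; 45>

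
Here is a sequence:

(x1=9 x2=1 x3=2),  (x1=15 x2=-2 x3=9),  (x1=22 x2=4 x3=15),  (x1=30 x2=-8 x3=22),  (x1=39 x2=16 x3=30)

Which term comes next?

(x1=49 x2=-32 x3=39)

X1 goes 9, 15, 22, 30, 39 → 49 (differences are 6, 7, 8, … (increasing by 1 each time)).
X2 goes 1, -2, 4, -8, 16 → -32 (×(-2) each step).
X3: always the previous value of the x1; 2, 9, 15, 22, 30 → 39.
Putting it together: (x1=49 x2=-32 x3=39).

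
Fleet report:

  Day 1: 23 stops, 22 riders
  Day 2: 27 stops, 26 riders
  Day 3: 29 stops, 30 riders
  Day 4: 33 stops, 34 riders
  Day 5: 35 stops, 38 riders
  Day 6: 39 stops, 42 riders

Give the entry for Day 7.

Stops: alternating steps +4, +2, +4, +2, …, so 23, 27, 29, 33, 35, 39 → 41.
Riders: 22, 26, 30, 34, 38, 42 → 46 (+4 each step).
Putting it together: 41 stops, 46 riders.

41 stops, 46 riders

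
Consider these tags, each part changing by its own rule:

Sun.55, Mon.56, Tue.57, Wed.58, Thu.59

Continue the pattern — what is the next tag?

Fri.60

Day — runs through the weekdays Mon→Sun: Sun, Mon, Tue, Wed, Thu → Fri.
Second component: 55, 56, 57, 58, 59 → 60 (+1 each step).
So the next tag is Fri.60.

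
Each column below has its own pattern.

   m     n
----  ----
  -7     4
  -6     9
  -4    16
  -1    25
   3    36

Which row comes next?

8  49

Column m — differences are 1, 2, 3, … (increasing by 1 each time): -7, -6, -4, -1, 3 → 8.
For the column n, perfect squares: 2², 3², 4², …: 4, 9, 16, 25, 36 → 49.
Combining the parts gives 8  49.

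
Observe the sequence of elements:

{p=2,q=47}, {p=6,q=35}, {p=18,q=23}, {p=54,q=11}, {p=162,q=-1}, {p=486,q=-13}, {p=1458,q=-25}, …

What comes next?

{p=4374,q=-37}

P — ×3 each step: 2, 6, 18, 54, 162, 486, 1458 → 4374.
Q: −12 each step, so 47, 35, 23, 11, -1, -13, -25 → -37.
Putting it together: {p=4374,q=-37}.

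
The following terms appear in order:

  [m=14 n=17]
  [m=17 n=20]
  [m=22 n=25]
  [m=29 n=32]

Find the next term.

M — differences are 3, 5, 7, … (increasing by 2 each time): 14, 17, 22, 29 → 38.
N: always 3 more than the m, so 17, 20, 25, 32 → 41.
So the next term is [m=38 n=41].

[m=38 n=41]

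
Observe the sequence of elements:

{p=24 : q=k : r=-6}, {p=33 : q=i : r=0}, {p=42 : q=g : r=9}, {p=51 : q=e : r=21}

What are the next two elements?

{p=60 : q=c : r=36}, {p=69 : q=a : r=54}

P — +9 each step: 24, 33, 42, 51 → 60 → 69.
For the q, letters move back 2 places in the alphabet: k, i, g, e → c → a.
R: -6, 0, 9, 21 → 36 → 54 (differences are 6, 9, 12, … (increasing by 3 each time)).
So the next two elements are {p=60 : q=c : r=36} and {p=69 : q=a : r=54}.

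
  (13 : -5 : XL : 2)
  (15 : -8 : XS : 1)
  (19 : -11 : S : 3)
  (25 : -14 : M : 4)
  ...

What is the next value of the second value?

-17

Second value goes -5, -8, -11, -14 → -17 (−3 each step).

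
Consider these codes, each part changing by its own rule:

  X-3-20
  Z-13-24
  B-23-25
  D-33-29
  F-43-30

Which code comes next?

H-53-34

For the letter, letters move forward 2 places in the alphabet, wrapping Z→A: X, Z, B, D, F → H.
Second component: 3, 13, 23, 33, 43 → 53 (+10 each step).
Third component — alternating steps +4, +1, +4, +1, …: 20, 24, 25, 29, 30 → 34.
Combining the parts gives H-53-34.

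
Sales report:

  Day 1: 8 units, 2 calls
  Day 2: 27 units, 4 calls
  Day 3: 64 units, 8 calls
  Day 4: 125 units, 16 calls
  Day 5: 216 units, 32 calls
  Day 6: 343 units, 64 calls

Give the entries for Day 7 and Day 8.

512 units, 128 calls; 729 units, 256 calls

For the units, perfect cubes: 2³, 3³, 4³, …: 8, 27, 64, 125, 216, 343 → 512 → 729.
Calls — ×2 each step: 2, 4, 8, 16, 32, 64 → 128 → 256.
Putting the parts together: 512 units, 128 calls and then 729 units, 256 calls.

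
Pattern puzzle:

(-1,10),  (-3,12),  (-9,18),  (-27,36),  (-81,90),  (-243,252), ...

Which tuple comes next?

(-729,738)

For the first value, ×3 each step: -1, -3, -9, -27, -81, -243 → -729.
Second value: 10, 12, 18, 36, 90, 252 → 738 (together with the first value always sums to 9).
Combining the parts gives (-729,738).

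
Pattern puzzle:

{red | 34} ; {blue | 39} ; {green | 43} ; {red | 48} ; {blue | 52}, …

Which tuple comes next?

{green | 57}

Colour — repeats red → blue → green: red, blue, green, red, blue → green.
Second component goes 34, 39, 43, 48, 52 → 57 (alternating steps +5, +4, +5, +4, …).
Combining the parts gives {green | 57}.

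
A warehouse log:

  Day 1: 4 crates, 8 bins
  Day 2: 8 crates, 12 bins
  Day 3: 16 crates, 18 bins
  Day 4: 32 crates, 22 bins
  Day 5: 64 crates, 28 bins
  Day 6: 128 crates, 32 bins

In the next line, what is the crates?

For the crates, ×2 each step: 4, 8, 16, 32, 64, 128 → 256.
Bins: alternating steps +4, +6, +4, +6, …, so 8, 12, 18, 22, 28, 32 → 38.

256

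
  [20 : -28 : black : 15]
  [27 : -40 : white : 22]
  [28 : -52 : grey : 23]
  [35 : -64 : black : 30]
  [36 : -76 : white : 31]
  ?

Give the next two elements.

[43 : -88 : grey : 38], [44 : -100 : black : 39]

First entry: alternating steps +7, +1, +7, +1, …, so 20, 27, 28, 35, 36 → 43 → 44.
For the second entry, −12 each step: -28, -40, -52, -64, -76 → -88 → -100.
Shade goes black, white, grey, black, white → grey → black (repeats black → white → grey).
Fourth entry: 15, 22, 23, 30, 31 → 38 → 39 (always 5 less than the first entry).
So the next two elements are [43 : -88 : grey : 38] and [44 : -100 : black : 39].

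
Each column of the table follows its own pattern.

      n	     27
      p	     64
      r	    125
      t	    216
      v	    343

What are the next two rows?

Letter: letters move forward 2 places in the alphabet; n, p, r, t, v → x → z.
Second component goes 27, 64, 125, 216, 343 → 512 → 729 (perfect cubes: 3³, 4³, 5³, …).
Putting the parts together: x  512 and then z  729.

x  512; z  729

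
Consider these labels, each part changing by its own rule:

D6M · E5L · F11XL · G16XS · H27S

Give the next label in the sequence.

I43M

Letter goes D, E, F, G, H → I (letters move forward 1 place in the alphabet).
Second component — each term is the sum of the two before it: 6, 5, 11, 16, 27 → 43.
Size: M, L, XL, XS, S → M (runs through clothing sizes XS→XL).
So the next label is I43M.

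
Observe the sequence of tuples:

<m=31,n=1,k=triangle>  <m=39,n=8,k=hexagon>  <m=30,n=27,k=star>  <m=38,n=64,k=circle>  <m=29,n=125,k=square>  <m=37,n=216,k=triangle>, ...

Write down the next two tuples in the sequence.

<m=28,n=343,k=hexagon>, <m=36,n=512,k=star>

M: alternating steps +8, −9, +8, −9, …, so 31, 39, 30, 38, 29, 37 → 28 → 36.
N: perfect cubes: 1³, 2³, 3³, …; 1, 8, 27, 64, 125, 216 → 343 → 512.
K goes triangle, hexagon, star, circle, square, triangle → hexagon → star (repeats triangle → hexagon → star → circle → square).
So the next two tuples are <m=28,n=343,k=hexagon> and <m=36,n=512,k=star>.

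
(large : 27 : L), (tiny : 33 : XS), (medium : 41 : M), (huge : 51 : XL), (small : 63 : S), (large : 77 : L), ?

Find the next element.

First size: repeats large → tiny → medium → huge → small, so large, tiny, medium, huge, small, large → tiny.
For the second coordinate, differences are 6, 8, 10, … (increasing by 2 each time): 27, 33, 41, 51, 63, 77 → 93.
Second size goes L, XS, M, XL, S, L → XS (repeats L → XS → M → XL → S).
Putting it together: (tiny : 93 : XS).

(tiny : 93 : XS)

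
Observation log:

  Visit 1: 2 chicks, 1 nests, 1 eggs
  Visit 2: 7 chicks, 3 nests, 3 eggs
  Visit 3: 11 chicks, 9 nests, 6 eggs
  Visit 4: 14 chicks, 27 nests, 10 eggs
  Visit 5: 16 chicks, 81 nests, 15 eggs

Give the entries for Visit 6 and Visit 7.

17 chicks, 243 nests, 21 eggs; 17 chicks, 729 nests, 28 eggs

Chicks goes 2, 7, 11, 14, 16 → 17 → 17 (differences are 5, 4, 3, … (decreasing by 1 each time)).
Nests: ×3 each step, so 1, 3, 9, 27, 81 → 243 → 729.
Eggs goes 1, 3, 6, 10, 15 → 21 → 28 (differences are 2, 3, 4, … (increasing by 1 each time)).
So the next two rows are 17 chicks, 243 nests, 21 eggs and 17 chicks, 729 nests, 28 eggs.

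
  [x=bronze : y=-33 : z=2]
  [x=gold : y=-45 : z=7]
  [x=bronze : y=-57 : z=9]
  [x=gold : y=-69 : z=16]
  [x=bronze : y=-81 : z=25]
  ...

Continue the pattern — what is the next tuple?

X: alternates bronze ↔ gold, so bronze, gold, bronze, gold, bronze → gold.
Y goes -33, -45, -57, -69, -81 → -93 (−12 each step).
Z — each term is the sum of the two before it: 2, 7, 9, 16, 25 → 41.
Putting it together: [x=gold : y=-93 : z=41].

[x=gold : y=-93 : z=41]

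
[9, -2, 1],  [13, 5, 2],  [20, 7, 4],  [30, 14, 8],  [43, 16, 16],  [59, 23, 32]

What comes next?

For the first part, differences are 4, 7, 10, … (increasing by 3 each time): 9, 13, 20, 30, 43, 59 → 78.
Second part: alternating steps +7, +2, +7, +2, …, so -2, 5, 7, 14, 16, 23 → 25.
Third part: 1, 2, 4, 8, 16, 32 → 64 (×2 each step).
Putting it together: [78, 25, 64].

[78, 25, 64]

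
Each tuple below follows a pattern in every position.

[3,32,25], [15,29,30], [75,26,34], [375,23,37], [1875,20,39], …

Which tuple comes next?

First part — ×5 each step: 3, 15, 75, 375, 1875 → 9375.
Second part: −3 each step; 32, 29, 26, 23, 20 → 17.
Third part: differences are 5, 4, 3, … (decreasing by 1 each time), so 25, 30, 34, 37, 39 → 40.
So the next tuple is [9375,17,40].

[9375,17,40]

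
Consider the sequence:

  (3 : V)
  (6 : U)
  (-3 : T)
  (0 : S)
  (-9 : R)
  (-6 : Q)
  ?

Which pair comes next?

(-15 : P)

First slot — alternating steps +3, −9, +3, −9, …: 3, 6, -3, 0, -9, -6 → -15.
Letter — letters move back 1 place in the alphabet: V, U, T, S, R, Q → P.
Putting it together: (-15 : P).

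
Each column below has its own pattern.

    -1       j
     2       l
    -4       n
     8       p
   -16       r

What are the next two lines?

32  t; -64  v

First component — ×(-2) each step: -1, 2, -4, 8, -16 → 32 → -64.
For the letter, letters move forward 2 places in the alphabet: j, l, n, p, r → t → v.
So the next two lines are 32  t and -64  v.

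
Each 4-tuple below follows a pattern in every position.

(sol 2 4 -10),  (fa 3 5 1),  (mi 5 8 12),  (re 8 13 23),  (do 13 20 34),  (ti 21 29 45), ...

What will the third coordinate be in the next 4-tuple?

40

Third coordinate goes 4, 5, 8, 13, 20, 29 → 40 (differences are 1, 3, 5, … (increasing by 2 each time)).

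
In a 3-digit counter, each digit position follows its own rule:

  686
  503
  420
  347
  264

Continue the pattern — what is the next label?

181

First digit: 6, 5, 4, 3, 2 → 1 (−1 each step, mod 10).
Second digit — +2 each step, mod 10: 8, 0, 2, 4, 6 → 8.
Third digit — −3 each step, mod 10: 6, 3, 0, 7, 4 → 1.
Putting it together: 181.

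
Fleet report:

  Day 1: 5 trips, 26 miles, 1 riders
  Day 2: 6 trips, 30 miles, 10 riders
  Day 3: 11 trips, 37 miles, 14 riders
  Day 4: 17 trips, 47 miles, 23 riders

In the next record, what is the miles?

60

Miles: differences are 4, 7, 10, … (increasing by 3 each time); 26, 30, 37, 47 → 60.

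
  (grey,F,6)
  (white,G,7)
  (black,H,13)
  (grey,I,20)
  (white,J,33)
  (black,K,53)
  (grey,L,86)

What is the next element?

(white,M,139)

Shade: grey, white, black, grey, white, black, grey → white (repeats grey → white → black).
Letter: letters move forward 1 place in the alphabet; F, G, H, I, J, K, L → M.
For the third slot, each term is the sum of the two before it: 6, 7, 13, 20, 33, 53, 86 → 139.
So the next element is (white,M,139).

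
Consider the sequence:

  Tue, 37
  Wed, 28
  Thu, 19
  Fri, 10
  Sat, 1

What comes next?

Day: runs through the weekdays Mon→Sun, so Tue, Wed, Thu, Fri, Sat → Sun.
Second part goes 37, 28, 19, 10, 1 → -8 (−9 each step).
Putting it together: Sun, -8.

Sun, -8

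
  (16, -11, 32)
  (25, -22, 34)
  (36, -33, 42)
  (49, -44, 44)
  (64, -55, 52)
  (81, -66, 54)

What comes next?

First slot — perfect squares: 4², 5², 6², …: 16, 25, 36, 49, 64, 81 → 100.
Second slot goes -11, -22, -33, -44, -55, -66 → -77 (−11 each step).
Third slot: 32, 34, 42, 44, 52, 54 → 62 (alternating steps +2, +8, +2, +8, …).
So the next triple is (100, -77, 62).

(100, -77, 62)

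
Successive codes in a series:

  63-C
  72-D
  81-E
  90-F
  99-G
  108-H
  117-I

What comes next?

First component: +9 each step; 63, 72, 81, 90, 99, 108, 117 → 126.
Letter: letters move forward 1 place in the alphabet; C, D, E, F, G, H, I → J.
Combining the parts gives 126-J.

126-J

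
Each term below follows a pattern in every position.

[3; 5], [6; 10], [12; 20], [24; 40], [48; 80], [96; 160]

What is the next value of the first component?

192

First component goes 3, 6, 12, 24, 48, 96 → 192 (×2 each step).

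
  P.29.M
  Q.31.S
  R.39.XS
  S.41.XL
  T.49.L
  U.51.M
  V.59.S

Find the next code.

W.61.XS

Letter: P, Q, R, S, T, U, V → W (letters move forward 1 place in the alphabet).
Second component: 29, 31, 39, 41, 49, 51, 59 → 61 (alternating steps +2, +8, +2, +8, …).
Size: M, S, XS, XL, L, M, S → XS (repeats M → S → XS → XL → L).
Combining the parts gives W.61.XS.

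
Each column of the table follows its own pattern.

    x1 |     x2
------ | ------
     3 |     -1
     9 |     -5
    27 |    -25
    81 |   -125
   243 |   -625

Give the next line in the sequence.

Column x1 — ×3 each step: 3, 9, 27, 81, 243 → 729.
Column x2: -1, -5, -25, -125, -625 → -3125 (×5 each step).
So the next line is 729  -3125.

729  -3125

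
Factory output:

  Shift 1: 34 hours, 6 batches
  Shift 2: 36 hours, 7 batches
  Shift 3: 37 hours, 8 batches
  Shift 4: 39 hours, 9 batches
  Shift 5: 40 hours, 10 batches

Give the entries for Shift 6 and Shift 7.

42 hours, 11 batches; 43 hours, 12 batches

Hours goes 34, 36, 37, 39, 40 → 42 → 43 (alternating steps +2, +1, +2, +1, …).
Batches — +1 each step: 6, 7, 8, 9, 10 → 11 → 12.
Putting the parts together: 42 hours, 11 batches and then 43 hours, 12 batches.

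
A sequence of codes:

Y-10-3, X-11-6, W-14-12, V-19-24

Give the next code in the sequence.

U-26-48

Letter goes Y, X, W, V → U (letters move back 1 place in the alphabet).
Second component — differences are 1, 3, 5, … (increasing by 2 each time): 10, 11, 14, 19 → 26.
Third component: ×2 each step; 3, 6, 12, 24 → 48.
Putting it together: U-26-48.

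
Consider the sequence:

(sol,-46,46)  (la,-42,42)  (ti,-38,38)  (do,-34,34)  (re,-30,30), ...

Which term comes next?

(mi,-26,26)

Note: runs through the solfège scale do→ti, so sol, la, ti, do, re → mi.
Second value: +4 each step; -46, -42, -38, -34, -30 → -26.
For the third value, always the negative of the second value: 46, 42, 38, 34, 30 → 26.
So the next term is (mi,-26,26).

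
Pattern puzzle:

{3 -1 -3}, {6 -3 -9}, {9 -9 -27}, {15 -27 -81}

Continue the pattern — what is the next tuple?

{24 -81 -243}

First slot goes 3, 6, 9, 15 → 24 (each term is the sum of the two before it).
Second slot goes -1, -3, -9, -27 → -81 (×3 each step).
Third slot: ×3 each step; -3, -9, -27, -81 → -243.
So the next tuple is {24 -81 -243}.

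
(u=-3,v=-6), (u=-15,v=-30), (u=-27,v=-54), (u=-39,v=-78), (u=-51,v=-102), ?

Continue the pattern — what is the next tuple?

U: -3, -15, -27, -39, -51 → -63 (−12 each step).
V: -6, -30, -54, -78, -102 → -126 (always 2 × the u).
So the next tuple is (u=-63,v=-126).

(u=-63,v=-126)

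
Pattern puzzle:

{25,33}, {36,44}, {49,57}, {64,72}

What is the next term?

{81,89}

First component: perfect squares: 5², 6², 7², …; 25, 36, 49, 64 → 81.
For the second component, always 8 more than the first component: 33, 44, 57, 72 → 89.
So the next term is {81,89}.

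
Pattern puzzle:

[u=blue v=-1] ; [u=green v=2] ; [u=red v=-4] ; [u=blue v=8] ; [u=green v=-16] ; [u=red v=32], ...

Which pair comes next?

[u=blue v=-64]

U: repeats blue → green → red; blue, green, red, blue, green, red → blue.
V: ×(-2) each step; -1, 2, -4, 8, -16, 32 → -64.
So the next pair is [u=blue v=-64].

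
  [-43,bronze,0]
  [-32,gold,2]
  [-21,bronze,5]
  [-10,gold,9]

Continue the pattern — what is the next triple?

First entry: +11 each step; -43, -32, -21, -10 → 1.
Rank — alternates bronze ↔ gold: bronze, gold, bronze, gold → bronze.
Third entry goes 0, 2, 5, 9 → 14 (differences are 2, 3, 4, … (increasing by 1 each time)).
So the next triple is [1,bronze,14].

[1,bronze,14]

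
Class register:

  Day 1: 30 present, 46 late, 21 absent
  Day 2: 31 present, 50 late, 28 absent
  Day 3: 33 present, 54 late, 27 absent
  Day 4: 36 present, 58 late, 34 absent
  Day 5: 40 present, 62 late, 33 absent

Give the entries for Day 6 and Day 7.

For the present, differences are 1, 2, 3, … (increasing by 1 each time): 30, 31, 33, 36, 40 → 45 → 51.
Late: +4 each step; 46, 50, 54, 58, 62 → 66 → 70.
Absent: alternating steps +7, −1, +7, −1, …, so 21, 28, 27, 34, 33 → 40 → 39.
Putting the parts together: 45 present, 66 late, 40 absent and then 51 present, 70 late, 39 absent.

45 present, 66 late, 40 absent; 51 present, 70 late, 39 absent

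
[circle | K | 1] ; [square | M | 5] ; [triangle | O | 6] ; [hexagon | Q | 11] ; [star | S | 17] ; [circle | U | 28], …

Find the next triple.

For the shape, repeats circle → square → triangle → hexagon → star: circle, square, triangle, hexagon, star, circle → square.
Letter: letters move forward 2 places in the alphabet; K, M, O, Q, S, U → W.
Third coordinate: each term is the sum of the two before it; 1, 5, 6, 11, 17, 28 → 45.
So the next triple is [square | W | 45].

[square | W | 45]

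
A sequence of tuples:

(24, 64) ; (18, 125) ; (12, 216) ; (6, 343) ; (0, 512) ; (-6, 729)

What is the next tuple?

(-12, 1000)

First part — −6 each step: 24, 18, 12, 6, 0, -6 → -12.
For the second part, perfect cubes: 4³, 5³, 6³, …: 64, 125, 216, 343, 512, 729 → 1000.
Combining the parts gives (-12, 1000).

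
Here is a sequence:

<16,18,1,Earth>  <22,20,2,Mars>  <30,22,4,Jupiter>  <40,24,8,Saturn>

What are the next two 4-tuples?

For the first part, differences are 6, 8, 10, … (increasing by 2 each time): 16, 22, 30, 40 → 52 → 66.
Second part: +2 each step; 18, 20, 22, 24 → 26 → 28.
For the third part, ×2 each step: 1, 2, 4, 8 → 16 → 32.
For the planet, runs through the planets Mercury→Neptune: Earth, Mars, Jupiter, Saturn → Uranus → Neptune.
So the next two 4-tuples are <52,26,16,Uranus> and <66,28,32,Neptune>.

<52,26,16,Uranus>, <66,28,32,Neptune>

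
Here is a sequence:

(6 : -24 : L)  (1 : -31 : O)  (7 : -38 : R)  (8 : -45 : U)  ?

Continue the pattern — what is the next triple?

First part goes 6, 1, 7, 8 → 15 (each term is the sum of the two before it).
Second part: −7 each step; -24, -31, -38, -45 → -52.
Letter: L, O, R, U → X (letters move forward 3 places in the alphabet).
So the next triple is (15 : -52 : X).

(15 : -52 : X)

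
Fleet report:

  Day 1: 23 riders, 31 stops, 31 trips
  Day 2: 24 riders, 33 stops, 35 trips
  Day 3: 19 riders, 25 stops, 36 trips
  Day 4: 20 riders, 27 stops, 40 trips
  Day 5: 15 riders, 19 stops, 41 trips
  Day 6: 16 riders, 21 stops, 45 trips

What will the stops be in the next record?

13

Stops: 31, 33, 25, 27, 19, 21 → 13 (alternating steps +2, −8, +2, −8, …).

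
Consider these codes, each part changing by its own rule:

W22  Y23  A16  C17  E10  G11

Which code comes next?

Letter: letters move forward 2 places in the alphabet, wrapping Z→A; W, Y, A, C, E, G → I.
Second component: 22, 23, 16, 17, 10, 11 → 4 (alternating steps +1, −7, +1, −7, …).
Putting it together: I4.

I4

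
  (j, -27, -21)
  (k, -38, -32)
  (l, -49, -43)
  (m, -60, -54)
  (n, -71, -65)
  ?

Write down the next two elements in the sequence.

Letter — letters move forward 1 place in the alphabet: j, k, l, m, n → o → p.
Second slot goes -27, -38, -49, -60, -71 → -82 → -93 (−11 each step).
Third slot — always 6 more than the second slot: -21, -32, -43, -54, -65 → -76 → -87.
So the next two elements are (o, -82, -76) and (p, -93, -87).

(o, -82, -76), (p, -93, -87)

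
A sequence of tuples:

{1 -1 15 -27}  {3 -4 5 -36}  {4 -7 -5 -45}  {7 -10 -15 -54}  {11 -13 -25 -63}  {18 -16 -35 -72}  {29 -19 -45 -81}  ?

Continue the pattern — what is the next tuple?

{47 -22 -55 -90}

First value goes 1, 3, 4, 7, 11, 18, 29 → 47 (each term is the sum of the two before it).
Second value: −3 each step, so -1, -4, -7, -10, -13, -16, -19 → -22.
Third value: −10 each step; 15, 5, -5, -15, -25, -35, -45 → -55.
Fourth value goes -27, -36, -45, -54, -63, -72, -81 → -90 (−9 each step).
So the next tuple is {47 -22 -55 -90}.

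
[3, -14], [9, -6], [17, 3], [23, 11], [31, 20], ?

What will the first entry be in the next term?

First entry: alternating steps +6, +8, +6, +8, …, so 3, 9, 17, 23, 31 → 37.

37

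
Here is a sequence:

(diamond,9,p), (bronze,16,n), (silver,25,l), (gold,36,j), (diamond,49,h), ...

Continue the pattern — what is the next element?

(bronze,64,f)

Rank goes diamond, bronze, silver, gold, diamond → bronze (repeats diamond → bronze → silver → gold).
For the second part, perfect squares: 3², 4², 5², …: 9, 16, 25, 36, 49 → 64.
Letter goes p, n, l, j, h → f (letters move back 2 places in the alphabet).
So the next element is (bronze,64,f).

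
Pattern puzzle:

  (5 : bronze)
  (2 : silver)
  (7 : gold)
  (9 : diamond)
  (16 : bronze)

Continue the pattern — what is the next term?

First component: 5, 2, 7, 9, 16 → 25 (each term is the sum of the two before it).
For the rank, repeats bronze → silver → gold → diamond: bronze, silver, gold, diamond, bronze → silver.
Combining the parts gives (25 : silver).

(25 : silver)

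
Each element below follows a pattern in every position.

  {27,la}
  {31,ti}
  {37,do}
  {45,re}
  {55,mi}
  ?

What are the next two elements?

{67,fa}, {81,sol}

First component: 27, 31, 37, 45, 55 → 67 → 81 (differences are 4, 6, 8, … (increasing by 2 each time)).
Note — runs through the solfège scale do→ti: la, ti, do, re, mi → fa → sol.
Putting the parts together: {67,fa} and then {81,sol}.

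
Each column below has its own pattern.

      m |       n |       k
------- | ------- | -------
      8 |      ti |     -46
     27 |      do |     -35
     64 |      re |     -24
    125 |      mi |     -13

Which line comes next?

216  fa  -2

Column m: perfect cubes: 2³, 3³, 4³, …, so 8, 27, 64, 125 → 216.
Column n goes ti, do, re, mi → fa (runs through the solfège scale do→ti).
Column k goes -46, -35, -24, -13 → -2 (+11 each step).
Putting it together: 216  fa  -2.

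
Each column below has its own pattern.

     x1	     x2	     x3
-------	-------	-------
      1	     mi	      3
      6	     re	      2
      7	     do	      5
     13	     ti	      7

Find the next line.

20  la  12

Column x1: 1, 6, 7, 13 → 20 (each term is the sum of the two before it).
Column x2 goes mi, re, do, ti → la (runs backward through the solfège scale do→ti).
Column x3: 3, 2, 5, 7 → 12 (each term is the sum of the two before it).
Combining the parts gives 20  la  12.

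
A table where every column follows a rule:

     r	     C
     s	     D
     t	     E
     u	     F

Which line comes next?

v  G

For the first letter, letters move forward 1 place in the alphabet: r, s, t, u → v.
Second letter: letters move forward 1 place in the alphabet, so C, D, E, F → G.
Putting it together: v  G.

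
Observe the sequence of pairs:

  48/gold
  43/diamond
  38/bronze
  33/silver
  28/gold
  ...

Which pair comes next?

For the first entry, −5 each step: 48, 43, 38, 33, 28 → 23.
For the rank, repeats gold → diamond → bronze → silver: gold, diamond, bronze, silver, gold → diamond.
Combining the parts gives 23/diamond.

23/diamond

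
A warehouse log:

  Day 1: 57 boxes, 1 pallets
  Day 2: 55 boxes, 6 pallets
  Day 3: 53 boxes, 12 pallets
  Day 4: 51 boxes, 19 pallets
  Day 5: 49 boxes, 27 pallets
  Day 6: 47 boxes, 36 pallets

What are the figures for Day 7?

Boxes: 57, 55, 53, 51, 49, 47 → 45 (−2 each step).
Pallets: 1, 6, 12, 19, 27, 36 → 46 (differences are 5, 6, 7, … (increasing by 1 each time)).
Putting it together: 45 boxes, 46 pallets.

45 boxes, 46 pallets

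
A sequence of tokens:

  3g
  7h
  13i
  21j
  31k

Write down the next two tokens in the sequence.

43l, 57m

First component: differences are 4, 6, 8, … (increasing by 2 each time), so 3, 7, 13, 21, 31 → 43 → 57.
For the letter, letters move forward 1 place in the alphabet: g, h, i, j, k → l → m.
Putting the parts together: 43l and then 57m.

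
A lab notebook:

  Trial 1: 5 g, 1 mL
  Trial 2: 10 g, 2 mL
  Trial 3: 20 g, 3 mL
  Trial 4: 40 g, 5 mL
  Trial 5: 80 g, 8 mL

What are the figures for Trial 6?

160 g, 13 mL

G: 5, 10, 20, 40, 80 → 160 (×2 each step).
ML: 1, 2, 3, 5, 8 → 13 (each term is the sum of the two before it).
Putting it together: 160 g, 13 mL.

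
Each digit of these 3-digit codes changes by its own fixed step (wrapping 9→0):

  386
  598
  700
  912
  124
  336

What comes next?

548

First digit: +2 each step, mod 10, so 3, 5, 7, 9, 1, 3 → 5.
Second digit — +1 each step, mod 10: 8, 9, 0, 1, 2, 3 → 4.
Third digit — +2 each step, mod 10: 6, 8, 0, 2, 4, 6 → 8.
Combining the parts gives 548.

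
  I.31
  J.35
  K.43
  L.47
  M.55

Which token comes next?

Letter: letters move forward 1 place in the alphabet, so I, J, K, L, M → N.
Second component goes 31, 35, 43, 47, 55 → 59 (alternating steps +4, +8, +4, +8, …).
Combining the parts gives N.59.

N.59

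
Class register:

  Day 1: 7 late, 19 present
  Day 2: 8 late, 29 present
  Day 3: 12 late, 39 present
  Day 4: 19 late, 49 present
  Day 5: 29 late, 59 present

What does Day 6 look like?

For the late, differences are 1, 4, 7, … (increasing by 3 each time): 7, 8, 12, 19, 29 → 42.
Present goes 19, 29, 39, 49, 59 → 69 (+10 each step).
Putting it together: 42 late, 69 present.

42 late, 69 present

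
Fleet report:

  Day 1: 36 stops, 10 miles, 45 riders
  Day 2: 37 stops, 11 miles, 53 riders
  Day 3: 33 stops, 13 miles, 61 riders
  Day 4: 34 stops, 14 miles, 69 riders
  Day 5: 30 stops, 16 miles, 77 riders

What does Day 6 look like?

31 stops, 17 miles, 85 riders

Stops: 36, 37, 33, 34, 30 → 31 (alternating steps +1, −4, +1, −4, …).
Miles goes 10, 11, 13, 14, 16 → 17 (alternating steps +1, +2, +1, +2, …).
Riders: +8 each step, so 45, 53, 61, 69, 77 → 85.
Combining the parts gives 31 stops, 17 miles, 85 riders.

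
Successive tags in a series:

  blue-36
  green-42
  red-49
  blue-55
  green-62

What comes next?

Colour — repeats blue → green → red: blue, green, red, blue, green → red.
Second component goes 36, 42, 49, 55, 62 → 68 (alternating steps +6, +7, +6, +7, …).
Combining the parts gives red-68.

red-68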